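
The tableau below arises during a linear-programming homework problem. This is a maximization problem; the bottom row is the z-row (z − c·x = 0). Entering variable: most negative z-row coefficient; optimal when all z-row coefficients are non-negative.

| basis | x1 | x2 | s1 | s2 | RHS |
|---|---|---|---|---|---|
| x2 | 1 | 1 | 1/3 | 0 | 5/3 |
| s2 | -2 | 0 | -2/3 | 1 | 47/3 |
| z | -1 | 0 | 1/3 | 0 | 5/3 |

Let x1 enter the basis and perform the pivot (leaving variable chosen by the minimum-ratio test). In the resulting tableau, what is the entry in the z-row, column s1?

2/3

Ratio test on column x1 — row 1: (5/3)/1 = 5/3; row 2: entry -2 ≤ 0. Minimum is 5/3 at row 1 (x2 leaves); pivot element 1.
Divide row 1 by 1; eliminate column x1 from the other rows.
z-row update in column s1: 1/3 − (-1)·(1/3) = 2/3.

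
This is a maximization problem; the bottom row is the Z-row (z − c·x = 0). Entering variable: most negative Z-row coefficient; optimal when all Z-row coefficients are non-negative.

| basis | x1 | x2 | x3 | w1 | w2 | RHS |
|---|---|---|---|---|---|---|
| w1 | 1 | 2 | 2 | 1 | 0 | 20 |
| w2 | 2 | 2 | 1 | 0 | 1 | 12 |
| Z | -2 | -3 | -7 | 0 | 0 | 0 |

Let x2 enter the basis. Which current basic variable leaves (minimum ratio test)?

w2

Column x2 entries and ratios — w1: 20/2 = 10; w2: 12/2 = 6.
Smallest ratio is 6 in the row of w2, so w2 leaves.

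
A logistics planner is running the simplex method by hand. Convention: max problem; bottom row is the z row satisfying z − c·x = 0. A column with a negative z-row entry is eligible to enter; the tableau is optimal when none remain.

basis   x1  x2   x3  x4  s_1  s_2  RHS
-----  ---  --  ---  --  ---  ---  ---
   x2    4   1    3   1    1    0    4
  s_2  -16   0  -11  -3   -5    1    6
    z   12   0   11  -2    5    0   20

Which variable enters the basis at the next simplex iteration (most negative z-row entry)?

x4

Negative z-row entries: x4: -2.
The most negative is -2 in column x4, so x4 enters.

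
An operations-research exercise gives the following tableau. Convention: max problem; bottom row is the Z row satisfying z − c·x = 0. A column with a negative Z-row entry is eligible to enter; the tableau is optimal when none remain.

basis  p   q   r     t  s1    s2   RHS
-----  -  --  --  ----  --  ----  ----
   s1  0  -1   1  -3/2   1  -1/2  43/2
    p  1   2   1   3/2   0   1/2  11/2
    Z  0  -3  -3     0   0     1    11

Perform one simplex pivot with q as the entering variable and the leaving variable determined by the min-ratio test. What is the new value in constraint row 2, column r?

Ratio test on column q — row 1: entry -1 ≤ 0; row 2: (11/2)/2 = 11/4. Minimum is 11/4 at row 2 (p leaves); pivot element 2.
Divide row 2 by 2; eliminate column q from the other rows.
In the new row 2, the r entry is the old entry divided by the pivot: 1/2 = 1/2.

1/2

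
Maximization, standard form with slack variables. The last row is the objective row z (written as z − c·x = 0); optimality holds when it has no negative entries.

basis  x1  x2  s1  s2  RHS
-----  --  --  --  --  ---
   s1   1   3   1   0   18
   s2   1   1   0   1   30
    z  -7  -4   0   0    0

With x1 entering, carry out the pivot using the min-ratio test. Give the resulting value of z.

126

Ratio test on column x1 — row 1: 18/1 = 18; row 2: 30/1 = 30. Minimum is 18 at row 1 (s1 leaves); pivot element 1.
Pivot on row 1; the z-row RHS becomes 0 − (-7)·18 = 126.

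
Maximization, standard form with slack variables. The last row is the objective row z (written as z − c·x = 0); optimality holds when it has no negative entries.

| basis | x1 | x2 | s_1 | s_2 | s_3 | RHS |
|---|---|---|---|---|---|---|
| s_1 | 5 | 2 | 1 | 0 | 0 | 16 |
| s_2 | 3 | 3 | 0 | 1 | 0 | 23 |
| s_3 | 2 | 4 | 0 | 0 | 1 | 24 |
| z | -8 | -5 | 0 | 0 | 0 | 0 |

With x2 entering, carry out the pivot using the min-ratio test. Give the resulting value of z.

30

Ratio test on column x2 — row 1: 16/2 = 8; row 2: 23/3 = 23/3; row 3: 24/4 = 6. Minimum is 6 at row 3 (s_3 leaves); pivot element 4.
Pivot on row 3; the z-row RHS becomes 0 − (-5)·6 = 30.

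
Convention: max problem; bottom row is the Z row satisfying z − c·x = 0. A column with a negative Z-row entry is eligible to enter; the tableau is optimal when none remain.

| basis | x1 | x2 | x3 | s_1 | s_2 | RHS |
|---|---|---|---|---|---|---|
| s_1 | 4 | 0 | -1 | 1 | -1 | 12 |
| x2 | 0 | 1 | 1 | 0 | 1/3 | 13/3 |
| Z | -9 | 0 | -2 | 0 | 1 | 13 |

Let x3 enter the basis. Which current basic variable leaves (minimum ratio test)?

Column x3 entries and ratios — s_1: -1 ≤ 0, skip; x2: (13/3)/1 = 13/3.
Smallest ratio is 13/3 in the row of x2, so x2 leaves.

x2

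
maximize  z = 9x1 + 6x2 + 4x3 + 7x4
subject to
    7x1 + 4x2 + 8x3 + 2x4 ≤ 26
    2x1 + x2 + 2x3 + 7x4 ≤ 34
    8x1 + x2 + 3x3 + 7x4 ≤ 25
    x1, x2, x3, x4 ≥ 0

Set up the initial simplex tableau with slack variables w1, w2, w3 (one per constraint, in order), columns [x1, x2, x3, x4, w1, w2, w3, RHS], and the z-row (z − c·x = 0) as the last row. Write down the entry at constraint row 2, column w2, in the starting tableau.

Slack w2 belongs to constraint 2; its column is the unit vector e_2, so the entry in row 2 is 1.

1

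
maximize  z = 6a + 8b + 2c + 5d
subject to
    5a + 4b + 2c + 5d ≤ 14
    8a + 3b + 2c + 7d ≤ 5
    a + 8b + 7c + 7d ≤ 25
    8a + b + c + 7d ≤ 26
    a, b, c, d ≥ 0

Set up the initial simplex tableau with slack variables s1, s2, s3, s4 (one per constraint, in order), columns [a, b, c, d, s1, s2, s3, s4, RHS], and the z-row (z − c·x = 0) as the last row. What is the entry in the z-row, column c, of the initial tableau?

The z-row carries the negated objective coefficients: the c entry is -2.

-2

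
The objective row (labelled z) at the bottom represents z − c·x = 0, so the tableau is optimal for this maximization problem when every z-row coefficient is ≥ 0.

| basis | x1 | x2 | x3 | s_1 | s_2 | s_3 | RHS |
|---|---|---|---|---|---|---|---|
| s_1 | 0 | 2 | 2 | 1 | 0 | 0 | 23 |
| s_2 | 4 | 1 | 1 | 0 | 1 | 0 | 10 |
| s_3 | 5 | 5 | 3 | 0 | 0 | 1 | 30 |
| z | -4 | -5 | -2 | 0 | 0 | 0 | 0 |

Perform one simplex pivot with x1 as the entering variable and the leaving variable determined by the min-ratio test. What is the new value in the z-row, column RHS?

10

Ratio test on column x1 — row 1: entry 0 ≤ 0; row 2: 10/4 = 5/2; row 3: 30/5 = 6. Minimum is 5/2 at row 2 (s_2 leaves); pivot element 4.
Divide row 2 by 4; eliminate column x1 from the other rows.
z-row update in column RHS: 0 − (-4)·(5/2) = 10.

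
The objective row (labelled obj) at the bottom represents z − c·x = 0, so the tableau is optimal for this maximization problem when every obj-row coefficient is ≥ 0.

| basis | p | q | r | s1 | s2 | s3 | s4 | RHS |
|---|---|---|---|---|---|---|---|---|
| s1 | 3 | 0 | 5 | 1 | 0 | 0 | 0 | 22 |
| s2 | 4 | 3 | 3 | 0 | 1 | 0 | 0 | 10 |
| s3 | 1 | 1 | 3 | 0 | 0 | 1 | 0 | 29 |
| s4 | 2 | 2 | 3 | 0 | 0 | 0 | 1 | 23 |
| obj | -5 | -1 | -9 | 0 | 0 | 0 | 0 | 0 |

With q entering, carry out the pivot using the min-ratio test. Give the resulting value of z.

10/3

Ratio test on column q — row 1: entry 0 ≤ 0; row 2: 10/3 = 10/3; row 3: 29/1 = 29; row 4: 23/2 = 23/2. Minimum is 10/3 at row 2 (s2 leaves); pivot element 3.
Pivot on row 2; the obj-row RHS becomes 0 − (-1)·(10/3) = 10/3.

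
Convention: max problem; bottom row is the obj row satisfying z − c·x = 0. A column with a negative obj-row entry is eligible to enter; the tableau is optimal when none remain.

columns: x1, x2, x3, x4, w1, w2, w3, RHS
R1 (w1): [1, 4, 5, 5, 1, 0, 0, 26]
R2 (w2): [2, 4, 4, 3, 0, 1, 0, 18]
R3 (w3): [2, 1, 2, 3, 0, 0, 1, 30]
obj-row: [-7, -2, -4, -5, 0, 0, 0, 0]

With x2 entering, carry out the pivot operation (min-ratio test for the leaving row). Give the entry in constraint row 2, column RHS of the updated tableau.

Ratio test on column x2 — row 1: 26/4 = 13/2; row 2: 18/4 = 9/2; row 3: 30/1 = 30. Minimum is 9/2 at row 2 (w2 leaves); pivot element 4.
Divide row 2 by 4; eliminate column x2 from the other rows.
In the new row 2, the RHS entry is the old entry divided by the pivot: 18/4 = 9/2.

9/2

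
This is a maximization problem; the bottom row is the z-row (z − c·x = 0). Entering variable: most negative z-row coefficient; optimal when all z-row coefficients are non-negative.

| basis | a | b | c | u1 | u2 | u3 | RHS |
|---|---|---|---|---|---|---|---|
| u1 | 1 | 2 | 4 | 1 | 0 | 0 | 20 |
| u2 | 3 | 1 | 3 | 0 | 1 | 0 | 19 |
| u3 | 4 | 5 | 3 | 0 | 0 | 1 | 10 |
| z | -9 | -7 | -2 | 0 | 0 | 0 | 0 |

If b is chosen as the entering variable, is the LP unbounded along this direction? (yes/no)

Column b has positive entries in row(s) 1, 2, 3, so the ratio test bounds it — not unbounded.

no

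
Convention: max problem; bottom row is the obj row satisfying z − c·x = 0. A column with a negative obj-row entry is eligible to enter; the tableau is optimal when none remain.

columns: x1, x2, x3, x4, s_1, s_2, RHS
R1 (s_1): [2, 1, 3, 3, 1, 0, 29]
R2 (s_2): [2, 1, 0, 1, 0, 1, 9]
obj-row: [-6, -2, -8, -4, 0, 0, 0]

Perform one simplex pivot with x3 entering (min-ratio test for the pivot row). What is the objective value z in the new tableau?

232/3

Ratio test on column x3 — row 1: 29/3 = 29/3; row 2: entry 0 ≤ 0. Minimum is 29/3 at row 1 (s_1 leaves); pivot element 3.
Pivot on row 1; the obj-row RHS becomes 0 − (-8)·(29/3) = 232/3.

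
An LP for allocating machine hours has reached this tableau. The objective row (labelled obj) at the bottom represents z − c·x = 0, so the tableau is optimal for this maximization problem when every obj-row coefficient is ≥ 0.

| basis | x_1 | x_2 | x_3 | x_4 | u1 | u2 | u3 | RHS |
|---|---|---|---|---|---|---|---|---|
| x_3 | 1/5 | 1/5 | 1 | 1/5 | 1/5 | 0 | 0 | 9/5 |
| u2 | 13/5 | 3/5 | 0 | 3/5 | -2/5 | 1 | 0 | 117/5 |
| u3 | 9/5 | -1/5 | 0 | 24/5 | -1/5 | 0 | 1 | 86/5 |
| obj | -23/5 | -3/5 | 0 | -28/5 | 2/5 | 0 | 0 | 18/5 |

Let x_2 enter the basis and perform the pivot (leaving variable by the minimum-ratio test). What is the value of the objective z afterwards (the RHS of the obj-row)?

Ratio test on column x_2 — row 1: (9/5)/(1/5) = 9; row 2: (117/5)/(3/5) = 39; row 3: entry -1/5 ≤ 0. Minimum is 9 at row 1 (x_3 leaves); pivot element 1/5.
Pivot on row 1; the obj-row RHS becomes 18/5 − (-3/5)·9 = 9.

9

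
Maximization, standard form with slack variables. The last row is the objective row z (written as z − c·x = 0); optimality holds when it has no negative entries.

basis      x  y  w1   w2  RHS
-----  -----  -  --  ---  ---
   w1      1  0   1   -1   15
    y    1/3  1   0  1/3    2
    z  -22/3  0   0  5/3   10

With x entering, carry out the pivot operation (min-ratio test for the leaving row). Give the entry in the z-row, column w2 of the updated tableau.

9

Ratio test on column x — row 1: 15/1 = 15; row 2: 2/(1/3) = 6. Minimum is 6 at row 2 (y leaves); pivot element 1/3.
Divide row 2 by 1/3; eliminate column x from the other rows.
z-row update in column w2: 5/3 − (-22/3)·1 = 9.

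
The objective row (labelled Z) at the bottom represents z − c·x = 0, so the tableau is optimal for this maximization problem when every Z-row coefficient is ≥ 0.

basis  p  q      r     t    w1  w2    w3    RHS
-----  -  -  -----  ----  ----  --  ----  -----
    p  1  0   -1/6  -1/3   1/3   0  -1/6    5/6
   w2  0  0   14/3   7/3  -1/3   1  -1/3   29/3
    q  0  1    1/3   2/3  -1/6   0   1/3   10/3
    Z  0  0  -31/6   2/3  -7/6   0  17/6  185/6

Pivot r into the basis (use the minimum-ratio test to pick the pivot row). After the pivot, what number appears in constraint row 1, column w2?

Ratio test on column r — row 1: entry -1/6 ≤ 0; row 2: (29/3)/(14/3) = 29/14; row 3: (10/3)/(1/3) = 10. Minimum is 29/14 at row 2 (w2 leaves); pivot element 14/3.
Divide row 2 by 14/3; eliminate column r from the other rows.
Row 1 update in column w2: 0 − (-1/6)·(3/14) = 1/28.

1/28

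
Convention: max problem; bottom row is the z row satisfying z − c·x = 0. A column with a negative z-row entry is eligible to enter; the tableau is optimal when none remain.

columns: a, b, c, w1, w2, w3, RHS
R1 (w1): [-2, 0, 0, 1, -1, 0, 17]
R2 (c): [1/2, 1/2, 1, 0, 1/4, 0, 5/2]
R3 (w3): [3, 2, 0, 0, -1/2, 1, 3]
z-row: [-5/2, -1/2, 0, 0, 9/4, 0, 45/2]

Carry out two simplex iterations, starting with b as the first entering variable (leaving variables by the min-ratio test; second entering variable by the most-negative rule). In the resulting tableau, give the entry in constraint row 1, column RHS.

19

Ratio test on column b — row 1: entry 0 ≤ 0; row 2: (5/2)/(1/2) = 5; row 3: 3/2 = 3/2. Minimum is 3/2 at row 3 (w3 leaves); pivot element 2.
Divide row 3 by 2; eliminate column b from the other rows.
Second iteration: most negative z-row entry is -7/4 in column a, so a enters.
Ratio test on column a — row 1: entry -2 ≤ 0; row 2: entry -1/4 ≤ 0; row 3: (3/2)/(3/2) = 1. Minimum is 1 at row 3 (b leaves); pivot element 3/2.
Divide row 3 by 3/2; eliminate column a from the other rows.
After both pivots, the entry at constraint row 1, column RHS is 19.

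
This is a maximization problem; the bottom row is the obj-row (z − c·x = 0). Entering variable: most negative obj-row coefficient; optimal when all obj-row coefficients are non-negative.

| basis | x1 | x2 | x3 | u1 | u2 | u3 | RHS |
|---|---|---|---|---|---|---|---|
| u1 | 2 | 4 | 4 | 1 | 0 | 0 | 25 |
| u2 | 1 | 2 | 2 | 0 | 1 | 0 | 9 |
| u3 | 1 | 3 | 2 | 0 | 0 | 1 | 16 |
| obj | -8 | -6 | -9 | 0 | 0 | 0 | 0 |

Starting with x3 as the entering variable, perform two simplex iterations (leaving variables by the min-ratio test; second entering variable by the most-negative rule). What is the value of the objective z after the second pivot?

Ratio test on column x3 — row 1: 25/4 = 25/4; row 2: 9/2 = 9/2; row 3: 16/2 = 8. Minimum is 9/2 at row 2 (u2 leaves); pivot element 2.
Pivot on row 2; the obj-row RHS becomes 0 − (-9)·(9/2) = 81/2.
Next entering variable (most negative obj-row entry -7/2): x1.
Ratio test on column x1 — row 1: entry 0 ≤ 0; row 2: (9/2)/(1/2) = 9; row 3: entry 0 ≤ 0. Minimum is 9 at row 2 (x3 leaves); pivot element 1/2.
After the second pivot the obj-row RHS is 81/2 − (-7/2)·9 = 72.

72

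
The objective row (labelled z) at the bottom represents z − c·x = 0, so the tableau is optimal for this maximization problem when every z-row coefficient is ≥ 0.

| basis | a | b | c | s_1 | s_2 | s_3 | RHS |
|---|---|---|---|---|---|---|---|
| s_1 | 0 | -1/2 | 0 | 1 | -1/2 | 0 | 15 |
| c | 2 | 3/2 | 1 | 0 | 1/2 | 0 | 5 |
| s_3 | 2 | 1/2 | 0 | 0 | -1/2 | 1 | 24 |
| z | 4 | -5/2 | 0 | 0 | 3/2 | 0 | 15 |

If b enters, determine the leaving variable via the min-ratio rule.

c

Column b entries and ratios — s_1: -1/2 ≤ 0, skip; c: 5/(3/2) = 10/3; s_3: 24/(1/2) = 48.
Smallest ratio is 10/3 in the row of c, so c leaves.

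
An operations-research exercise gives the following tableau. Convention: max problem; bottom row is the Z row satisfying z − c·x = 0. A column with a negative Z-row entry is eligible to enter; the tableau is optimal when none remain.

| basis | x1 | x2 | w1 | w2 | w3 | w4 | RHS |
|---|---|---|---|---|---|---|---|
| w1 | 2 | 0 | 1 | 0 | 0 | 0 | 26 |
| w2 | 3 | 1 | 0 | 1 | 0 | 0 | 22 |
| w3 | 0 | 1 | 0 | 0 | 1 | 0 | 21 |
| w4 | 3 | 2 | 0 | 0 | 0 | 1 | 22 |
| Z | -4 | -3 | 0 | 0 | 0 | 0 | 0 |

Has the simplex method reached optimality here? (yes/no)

The Z-row has a negative entry -4 in column x1, so it is not optimal.

no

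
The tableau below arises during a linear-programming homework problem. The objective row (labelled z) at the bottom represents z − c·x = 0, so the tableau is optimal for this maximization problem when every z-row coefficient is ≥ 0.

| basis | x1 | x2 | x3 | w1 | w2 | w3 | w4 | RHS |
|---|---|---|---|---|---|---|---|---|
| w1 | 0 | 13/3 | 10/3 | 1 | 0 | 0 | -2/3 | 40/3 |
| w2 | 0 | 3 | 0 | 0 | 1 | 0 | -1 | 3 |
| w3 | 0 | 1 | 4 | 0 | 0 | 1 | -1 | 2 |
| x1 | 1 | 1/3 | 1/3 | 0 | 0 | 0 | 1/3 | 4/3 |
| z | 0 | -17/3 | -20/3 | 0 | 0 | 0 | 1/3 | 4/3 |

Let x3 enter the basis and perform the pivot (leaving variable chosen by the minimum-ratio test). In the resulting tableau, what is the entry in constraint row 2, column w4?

Ratio test on column x3 — row 1: (40/3)/(10/3) = 4; row 2: entry 0 ≤ 0; row 3: 2/4 = 1/2; row 4: (4/3)/(1/3) = 4. Minimum is 1/2 at row 3 (w3 leaves); pivot element 4.
Divide row 3 by 4; eliminate column x3 from the other rows.
Row 2 update in column w4: -1 − 0·(-1/4) = -1.

-1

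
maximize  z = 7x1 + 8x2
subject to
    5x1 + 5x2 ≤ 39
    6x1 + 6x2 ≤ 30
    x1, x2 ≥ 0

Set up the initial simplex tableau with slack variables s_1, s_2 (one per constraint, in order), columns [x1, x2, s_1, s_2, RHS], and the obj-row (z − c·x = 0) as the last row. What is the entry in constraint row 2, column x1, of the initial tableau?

Constraint 2 has coefficient 6 on x1.

6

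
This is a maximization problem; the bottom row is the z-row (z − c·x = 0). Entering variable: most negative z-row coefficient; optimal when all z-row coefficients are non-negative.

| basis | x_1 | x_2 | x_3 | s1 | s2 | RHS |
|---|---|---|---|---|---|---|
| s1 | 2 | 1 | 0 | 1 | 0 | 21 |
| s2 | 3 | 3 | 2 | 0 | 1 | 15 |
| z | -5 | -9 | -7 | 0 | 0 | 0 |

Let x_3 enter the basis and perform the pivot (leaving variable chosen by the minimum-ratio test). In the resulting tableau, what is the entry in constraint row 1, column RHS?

21

Ratio test on column x_3 — row 1: entry 0 ≤ 0; row 2: 15/2 = 15/2. Minimum is 15/2 at row 2 (s2 leaves); pivot element 2.
Divide row 2 by 2; eliminate column x_3 from the other rows.
Row 1 update in column RHS: 21 − 0·(15/2) = 21.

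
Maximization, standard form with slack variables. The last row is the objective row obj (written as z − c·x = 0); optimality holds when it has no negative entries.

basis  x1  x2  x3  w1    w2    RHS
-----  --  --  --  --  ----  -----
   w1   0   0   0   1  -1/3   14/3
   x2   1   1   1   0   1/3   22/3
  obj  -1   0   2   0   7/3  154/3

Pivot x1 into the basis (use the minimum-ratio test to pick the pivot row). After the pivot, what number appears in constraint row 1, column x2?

0

Ratio test on column x1 — row 1: entry 0 ≤ 0; row 2: (22/3)/1 = 22/3. Minimum is 22/3 at row 2 (x2 leaves); pivot element 1.
Divide row 2 by 1; eliminate column x1 from the other rows.
Row 1 update in column x2: 0 − 0·1 = 0.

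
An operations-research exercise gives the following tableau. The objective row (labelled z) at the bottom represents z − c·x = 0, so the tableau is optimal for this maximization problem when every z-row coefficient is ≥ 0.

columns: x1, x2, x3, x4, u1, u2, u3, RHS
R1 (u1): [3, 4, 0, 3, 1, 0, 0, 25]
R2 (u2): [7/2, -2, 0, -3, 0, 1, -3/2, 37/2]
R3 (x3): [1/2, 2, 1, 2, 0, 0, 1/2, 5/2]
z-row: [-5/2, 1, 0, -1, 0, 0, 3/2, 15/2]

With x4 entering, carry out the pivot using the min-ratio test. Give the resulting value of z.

Ratio test on column x4 — row 1: 25/3 = 25/3; row 2: entry -3 ≤ 0; row 3: (5/2)/2 = 5/4. Minimum is 5/4 at row 3 (x3 leaves); pivot element 2.
Pivot on row 3; the z-row RHS becomes 15/2 − (-1)·(5/4) = 35/4.

35/4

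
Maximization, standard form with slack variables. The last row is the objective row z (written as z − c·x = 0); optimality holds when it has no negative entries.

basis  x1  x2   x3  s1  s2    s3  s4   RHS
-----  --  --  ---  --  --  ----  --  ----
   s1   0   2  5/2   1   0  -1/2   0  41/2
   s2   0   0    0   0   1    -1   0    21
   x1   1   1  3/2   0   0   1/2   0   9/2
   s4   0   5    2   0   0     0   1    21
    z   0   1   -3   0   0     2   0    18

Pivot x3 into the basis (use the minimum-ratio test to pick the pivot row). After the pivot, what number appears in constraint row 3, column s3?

Ratio test on column x3 — row 1: (41/2)/(5/2) = 41/5; row 2: entry 0 ≤ 0; row 3: (9/2)/(3/2) = 3; row 4: 21/2 = 21/2. Minimum is 3 at row 3 (x1 leaves); pivot element 3/2.
Divide row 3 by 3/2; eliminate column x3 from the other rows.
In the new row 3, the s3 entry is the old entry divided by the pivot: (1/2)/(3/2) = 1/3.

1/3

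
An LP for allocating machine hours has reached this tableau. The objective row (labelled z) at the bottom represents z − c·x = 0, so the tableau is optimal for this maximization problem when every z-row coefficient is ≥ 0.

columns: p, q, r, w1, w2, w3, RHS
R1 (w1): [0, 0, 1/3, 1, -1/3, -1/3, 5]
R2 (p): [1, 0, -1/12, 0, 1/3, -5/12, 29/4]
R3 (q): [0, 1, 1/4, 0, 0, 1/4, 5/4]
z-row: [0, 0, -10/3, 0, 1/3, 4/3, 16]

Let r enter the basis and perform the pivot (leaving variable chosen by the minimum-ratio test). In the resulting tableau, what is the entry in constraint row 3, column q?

Ratio test on column r — row 1: 5/(1/3) = 15; row 2: entry -1/12 ≤ 0; row 3: (5/4)/(1/4) = 5. Minimum is 5 at row 3 (q leaves); pivot element 1/4.
Divide row 3 by 1/4; eliminate column r from the other rows.
In the new row 3, the q entry is the old entry divided by the pivot: 1/(1/4) = 4.

4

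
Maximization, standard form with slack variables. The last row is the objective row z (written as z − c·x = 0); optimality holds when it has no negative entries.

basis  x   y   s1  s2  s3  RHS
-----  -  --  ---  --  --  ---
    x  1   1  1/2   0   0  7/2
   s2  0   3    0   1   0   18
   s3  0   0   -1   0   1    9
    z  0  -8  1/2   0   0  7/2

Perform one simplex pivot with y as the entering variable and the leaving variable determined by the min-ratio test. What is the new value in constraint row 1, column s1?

Ratio test on column y — row 1: (7/2)/1 = 7/2; row 2: 18/3 = 6; row 3: entry 0 ≤ 0. Minimum is 7/2 at row 1 (x leaves); pivot element 1.
Divide row 1 by 1; eliminate column y from the other rows.
In the new row 1, the s1 entry is the old entry divided by the pivot: (1/2)/1 = 1/2.

1/2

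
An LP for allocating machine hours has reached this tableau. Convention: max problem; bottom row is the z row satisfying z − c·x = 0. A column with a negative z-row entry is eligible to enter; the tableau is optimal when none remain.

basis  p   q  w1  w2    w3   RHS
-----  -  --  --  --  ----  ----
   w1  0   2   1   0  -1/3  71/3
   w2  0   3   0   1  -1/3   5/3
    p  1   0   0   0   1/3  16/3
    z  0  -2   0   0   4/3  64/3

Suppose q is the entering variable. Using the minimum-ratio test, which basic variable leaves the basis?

w2

Column q entries and ratios — w1: (71/3)/2 = 71/6; w2: (5/3)/3 = 5/9; p: 0 ≤ 0, skip.
Smallest ratio is 5/9 in the row of w2, so w2 leaves.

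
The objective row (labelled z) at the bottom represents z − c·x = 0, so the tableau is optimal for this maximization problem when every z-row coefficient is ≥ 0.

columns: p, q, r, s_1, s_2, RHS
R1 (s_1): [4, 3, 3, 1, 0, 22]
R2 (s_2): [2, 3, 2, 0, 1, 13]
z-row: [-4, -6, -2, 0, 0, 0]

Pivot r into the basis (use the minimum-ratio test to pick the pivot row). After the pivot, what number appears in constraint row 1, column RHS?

5/2

Ratio test on column r — row 1: 22/3 = 22/3; row 2: 13/2 = 13/2. Minimum is 13/2 at row 2 (s_2 leaves); pivot element 2.
Divide row 2 by 2; eliminate column r from the other rows.
Row 1 update in column RHS: 22 − 3·(13/2) = 5/2.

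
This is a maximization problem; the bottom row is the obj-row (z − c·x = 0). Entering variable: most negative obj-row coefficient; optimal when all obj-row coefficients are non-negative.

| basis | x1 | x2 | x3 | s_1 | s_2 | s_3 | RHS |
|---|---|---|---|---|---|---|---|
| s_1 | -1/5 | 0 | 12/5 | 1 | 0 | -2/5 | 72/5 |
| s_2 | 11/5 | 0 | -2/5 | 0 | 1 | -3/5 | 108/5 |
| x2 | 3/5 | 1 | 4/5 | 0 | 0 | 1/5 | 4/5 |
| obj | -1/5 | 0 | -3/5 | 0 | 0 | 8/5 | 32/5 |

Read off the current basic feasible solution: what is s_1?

72/5

s_1 is basic (row 1); its value is the RHS of that row, 72/5.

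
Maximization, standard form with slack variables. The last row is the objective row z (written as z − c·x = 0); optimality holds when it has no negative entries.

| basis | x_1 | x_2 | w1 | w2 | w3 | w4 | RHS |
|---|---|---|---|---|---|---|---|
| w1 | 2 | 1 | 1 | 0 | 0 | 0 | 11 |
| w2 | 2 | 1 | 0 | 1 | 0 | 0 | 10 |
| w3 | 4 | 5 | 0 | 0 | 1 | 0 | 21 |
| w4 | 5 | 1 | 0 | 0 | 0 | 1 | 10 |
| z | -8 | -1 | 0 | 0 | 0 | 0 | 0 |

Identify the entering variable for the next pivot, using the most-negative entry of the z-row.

x_1

Negative z-row entries: x_1: -8, x_2: -1.
The most negative is -8 in column x_1, so x_1 enters.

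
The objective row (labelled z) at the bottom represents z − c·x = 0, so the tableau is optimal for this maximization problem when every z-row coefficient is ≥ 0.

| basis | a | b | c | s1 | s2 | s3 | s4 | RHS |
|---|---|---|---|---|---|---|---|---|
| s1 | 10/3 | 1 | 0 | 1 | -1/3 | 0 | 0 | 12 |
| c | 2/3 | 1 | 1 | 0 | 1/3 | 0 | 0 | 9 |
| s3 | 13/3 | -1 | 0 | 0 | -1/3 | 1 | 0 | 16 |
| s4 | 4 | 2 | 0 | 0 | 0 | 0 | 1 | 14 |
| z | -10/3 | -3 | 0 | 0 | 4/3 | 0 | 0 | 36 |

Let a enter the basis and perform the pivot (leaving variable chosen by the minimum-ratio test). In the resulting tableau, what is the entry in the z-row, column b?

Ratio test on column a — row 1: 12/(10/3) = 18/5; row 2: 9/(2/3) = 27/2; row 3: 16/(13/3) = 48/13; row 4: 14/4 = 7/2. Minimum is 7/2 at row 4 (s4 leaves); pivot element 4.
Divide row 4 by 4; eliminate column a from the other rows.
z-row update in column b: -3 − (-10/3)·(1/2) = -4/3.

-4/3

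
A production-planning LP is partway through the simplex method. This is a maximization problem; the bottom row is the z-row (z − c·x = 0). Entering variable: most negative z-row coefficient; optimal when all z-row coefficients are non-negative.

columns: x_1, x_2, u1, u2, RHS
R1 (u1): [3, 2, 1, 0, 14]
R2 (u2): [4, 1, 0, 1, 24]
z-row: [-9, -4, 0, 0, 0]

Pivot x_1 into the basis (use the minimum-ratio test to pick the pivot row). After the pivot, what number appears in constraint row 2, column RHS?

16/3

Ratio test on column x_1 — row 1: 14/3 = 14/3; row 2: 24/4 = 6. Minimum is 14/3 at row 1 (u1 leaves); pivot element 3.
Divide row 1 by 3; eliminate column x_1 from the other rows.
Row 2 update in column RHS: 24 − 4·(14/3) = 16/3.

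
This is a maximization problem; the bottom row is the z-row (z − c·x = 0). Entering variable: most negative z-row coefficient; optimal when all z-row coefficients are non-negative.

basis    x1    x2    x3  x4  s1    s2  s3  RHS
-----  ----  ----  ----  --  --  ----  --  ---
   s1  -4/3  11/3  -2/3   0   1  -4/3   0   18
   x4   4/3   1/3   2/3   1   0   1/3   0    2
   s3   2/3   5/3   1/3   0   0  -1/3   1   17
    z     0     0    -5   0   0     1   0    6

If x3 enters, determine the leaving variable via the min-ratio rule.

Column x3 entries and ratios — s1: -2/3 ≤ 0, skip; x4: 2/(2/3) = 3; s3: 17/(1/3) = 51.
Smallest ratio is 3 in the row of x4, so x4 leaves.

x4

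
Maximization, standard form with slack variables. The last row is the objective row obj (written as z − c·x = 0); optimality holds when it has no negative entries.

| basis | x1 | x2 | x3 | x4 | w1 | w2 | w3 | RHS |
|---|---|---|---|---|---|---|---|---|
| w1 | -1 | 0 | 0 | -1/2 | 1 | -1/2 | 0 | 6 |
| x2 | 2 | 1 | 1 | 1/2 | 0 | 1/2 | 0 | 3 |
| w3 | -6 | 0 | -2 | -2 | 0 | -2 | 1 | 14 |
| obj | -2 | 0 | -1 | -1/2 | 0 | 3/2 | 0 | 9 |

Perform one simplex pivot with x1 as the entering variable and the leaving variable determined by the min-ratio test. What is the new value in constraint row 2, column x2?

Ratio test on column x1 — row 1: entry -1 ≤ 0; row 2: 3/2 = 3/2; row 3: entry -6 ≤ 0. Minimum is 3/2 at row 2 (x2 leaves); pivot element 2.
Divide row 2 by 2; eliminate column x1 from the other rows.
In the new row 2, the x2 entry is the old entry divided by the pivot: 1/2 = 1/2.

1/2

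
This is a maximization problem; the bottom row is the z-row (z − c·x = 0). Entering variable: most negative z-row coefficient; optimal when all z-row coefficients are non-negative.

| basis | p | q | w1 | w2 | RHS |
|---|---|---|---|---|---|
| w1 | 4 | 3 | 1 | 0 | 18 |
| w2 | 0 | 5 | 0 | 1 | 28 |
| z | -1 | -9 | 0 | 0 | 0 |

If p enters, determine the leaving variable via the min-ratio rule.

w1

Column p entries and ratios — w1: 18/4 = 9/2; w2: 0 ≤ 0, skip.
Smallest ratio is 9/2 in the row of w1, so w1 leaves.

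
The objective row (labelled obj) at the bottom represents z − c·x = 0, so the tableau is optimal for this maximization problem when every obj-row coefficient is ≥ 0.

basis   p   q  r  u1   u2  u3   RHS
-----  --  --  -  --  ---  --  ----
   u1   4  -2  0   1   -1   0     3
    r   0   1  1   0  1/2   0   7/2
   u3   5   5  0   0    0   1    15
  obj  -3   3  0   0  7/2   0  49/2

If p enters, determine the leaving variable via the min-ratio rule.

Column p entries and ratios — u1: 3/4 = 3/4; r: 0 ≤ 0, skip; u3: 15/5 = 3.
Smallest ratio is 3/4 in the row of u1, so u1 leaves.

u1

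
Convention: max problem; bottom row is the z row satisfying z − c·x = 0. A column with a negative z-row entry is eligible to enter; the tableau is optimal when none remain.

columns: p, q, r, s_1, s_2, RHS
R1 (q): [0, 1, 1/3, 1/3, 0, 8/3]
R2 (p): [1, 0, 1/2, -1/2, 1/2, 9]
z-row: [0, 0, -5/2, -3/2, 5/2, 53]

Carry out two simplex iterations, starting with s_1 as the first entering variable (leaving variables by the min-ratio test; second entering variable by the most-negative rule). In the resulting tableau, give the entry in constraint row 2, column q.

-3/2

Ratio test on column s_1 — row 1: (8/3)/(1/3) = 8; row 2: entry -1/2 ≤ 0. Minimum is 8 at row 1 (q leaves); pivot element 1/3.
Divide row 1 by 1/3; eliminate column s_1 from the other rows.
Second iteration: most negative z-row entry is -1 in column r, so r enters.
Ratio test on column r — row 1: 8/1 = 8; row 2: 13/1 = 13. Minimum is 8 at row 1 (s_1 leaves); pivot element 1.
Divide row 1 by 1; eliminate column r from the other rows.
After both pivots, the entry at constraint row 2, column q is -3/2.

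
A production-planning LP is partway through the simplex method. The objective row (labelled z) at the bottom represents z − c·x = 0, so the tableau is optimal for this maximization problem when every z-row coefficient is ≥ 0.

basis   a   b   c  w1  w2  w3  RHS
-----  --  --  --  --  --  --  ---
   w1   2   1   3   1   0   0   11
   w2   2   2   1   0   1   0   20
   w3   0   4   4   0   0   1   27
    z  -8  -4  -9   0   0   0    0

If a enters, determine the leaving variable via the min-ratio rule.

Column a entries and ratios — w1: 11/2 = 11/2; w2: 20/2 = 10; w3: 0 ≤ 0, skip.
Smallest ratio is 11/2 in the row of w1, so w1 leaves.

w1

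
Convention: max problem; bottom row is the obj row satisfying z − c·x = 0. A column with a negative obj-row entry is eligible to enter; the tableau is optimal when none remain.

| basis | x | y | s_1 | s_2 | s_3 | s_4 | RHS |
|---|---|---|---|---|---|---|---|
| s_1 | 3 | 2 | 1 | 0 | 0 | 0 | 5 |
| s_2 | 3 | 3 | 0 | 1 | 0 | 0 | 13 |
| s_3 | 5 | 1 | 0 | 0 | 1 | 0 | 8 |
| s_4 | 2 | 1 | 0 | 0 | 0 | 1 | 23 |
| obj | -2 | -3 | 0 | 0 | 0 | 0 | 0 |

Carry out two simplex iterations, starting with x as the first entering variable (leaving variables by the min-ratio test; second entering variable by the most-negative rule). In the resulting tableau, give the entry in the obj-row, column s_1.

13/7

Ratio test on column x — row 1: 5/3 = 5/3; row 2: 13/3 = 13/3; row 3: 8/5 = 8/5; row 4: 23/2 = 23/2. Minimum is 8/5 at row 3 (s_3 leaves); pivot element 5.
Divide row 3 by 5; eliminate column x from the other rows.
Second iteration: most negative obj-row entry is -13/5 in column y, so y enters.
Ratio test on column y — row 1: (1/5)/(7/5) = 1/7; row 2: (41/5)/(12/5) = 41/12; row 3: (8/5)/(1/5) = 8; row 4: (99/5)/(3/5) = 33. Minimum is 1/7 at row 1 (s_1 leaves); pivot element 7/5.
Divide row 1 by 7/5; eliminate column y from the other rows.
After both pivots, the entry at the obj-row, column s_1 is 13/7.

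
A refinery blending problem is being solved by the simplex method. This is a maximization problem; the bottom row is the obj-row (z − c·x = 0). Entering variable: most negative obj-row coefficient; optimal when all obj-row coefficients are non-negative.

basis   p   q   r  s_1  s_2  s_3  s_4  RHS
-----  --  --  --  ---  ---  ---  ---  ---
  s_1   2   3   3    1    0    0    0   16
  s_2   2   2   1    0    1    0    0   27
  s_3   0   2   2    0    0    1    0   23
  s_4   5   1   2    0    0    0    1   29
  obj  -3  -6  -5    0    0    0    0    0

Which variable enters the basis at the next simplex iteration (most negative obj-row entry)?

Negative obj-row entries: p: -3, q: -6, r: -5.
The most negative is -6 in column q, so q enters.

q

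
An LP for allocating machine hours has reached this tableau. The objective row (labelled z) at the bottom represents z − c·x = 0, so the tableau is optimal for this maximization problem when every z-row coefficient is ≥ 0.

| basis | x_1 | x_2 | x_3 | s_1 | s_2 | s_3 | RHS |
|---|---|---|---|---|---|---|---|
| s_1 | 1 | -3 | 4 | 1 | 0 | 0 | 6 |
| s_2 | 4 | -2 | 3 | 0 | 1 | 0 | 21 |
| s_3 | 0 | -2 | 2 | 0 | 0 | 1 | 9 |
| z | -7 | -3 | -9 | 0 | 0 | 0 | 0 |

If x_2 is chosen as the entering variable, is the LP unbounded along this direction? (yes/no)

Every constraint-row entry in column x_2 is ≤ 0, so increasing x_2 is unbounded.

yes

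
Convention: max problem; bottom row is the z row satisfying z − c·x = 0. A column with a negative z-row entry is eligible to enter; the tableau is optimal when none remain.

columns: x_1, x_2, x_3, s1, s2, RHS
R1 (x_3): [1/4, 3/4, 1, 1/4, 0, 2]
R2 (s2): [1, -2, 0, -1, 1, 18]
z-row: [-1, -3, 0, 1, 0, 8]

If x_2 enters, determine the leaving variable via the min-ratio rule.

Column x_2 entries and ratios — x_3: 2/(3/4) = 8/3; s2: -2 ≤ 0, skip.
Smallest ratio is 8/3 in the row of x_3, so x_3 leaves.

x_3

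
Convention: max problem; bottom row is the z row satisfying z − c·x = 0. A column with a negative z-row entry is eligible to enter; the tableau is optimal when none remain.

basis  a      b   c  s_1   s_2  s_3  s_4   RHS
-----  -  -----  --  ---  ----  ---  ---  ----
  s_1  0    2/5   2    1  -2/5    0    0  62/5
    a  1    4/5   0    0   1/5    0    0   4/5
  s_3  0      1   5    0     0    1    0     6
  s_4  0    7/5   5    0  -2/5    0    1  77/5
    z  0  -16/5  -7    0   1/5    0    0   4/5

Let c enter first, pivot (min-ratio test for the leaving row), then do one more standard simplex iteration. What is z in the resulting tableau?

Ratio test on column c — row 1: (62/5)/2 = 31/5; row 2: entry 0 ≤ 0; row 3: 6/5 = 6/5; row 4: (77/5)/5 = 77/25. Minimum is 6/5 at row 3 (s_3 leaves); pivot element 5.
Pivot on row 3; the z-row RHS becomes 4/5 − (-7)·(6/5) = 46/5.
Next entering variable (most negative z-row entry -9/5): b.
Ratio test on column b — row 1: entry 0 ≤ 0; row 2: (4/5)/(4/5) = 1; row 3: (6/5)/(1/5) = 6; row 4: (47/5)/(2/5) = 47/2. Minimum is 1 at row 2 (a leaves); pivot element 4/5.
After the second pivot the z-row RHS is 46/5 − (-9/5)·1 = 11.

11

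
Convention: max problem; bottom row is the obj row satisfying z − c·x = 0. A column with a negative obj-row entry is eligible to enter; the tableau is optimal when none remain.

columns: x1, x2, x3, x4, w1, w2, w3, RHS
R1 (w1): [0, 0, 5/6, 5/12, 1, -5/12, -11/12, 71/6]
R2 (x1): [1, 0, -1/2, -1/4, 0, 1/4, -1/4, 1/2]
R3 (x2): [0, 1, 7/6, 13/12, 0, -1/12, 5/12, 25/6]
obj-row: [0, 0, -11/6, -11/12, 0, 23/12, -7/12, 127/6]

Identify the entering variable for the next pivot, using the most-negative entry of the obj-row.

x3

Negative obj-row entries: x3: -11/6, x4: -11/12, w3: -7/12.
The most negative is -11/6 in column x3, so x3 enters.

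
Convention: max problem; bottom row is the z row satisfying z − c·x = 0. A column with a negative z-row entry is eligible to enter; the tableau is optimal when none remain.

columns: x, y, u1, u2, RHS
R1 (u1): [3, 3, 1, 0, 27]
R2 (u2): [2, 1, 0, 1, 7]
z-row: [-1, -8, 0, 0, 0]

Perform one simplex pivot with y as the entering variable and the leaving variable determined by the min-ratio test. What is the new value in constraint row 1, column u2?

Ratio test on column y — row 1: 27/3 = 9; row 2: 7/1 = 7. Minimum is 7 at row 2 (u2 leaves); pivot element 1.
Divide row 2 by 1; eliminate column y from the other rows.
Row 1 update in column u2: 0 − 3·1 = -3.

-3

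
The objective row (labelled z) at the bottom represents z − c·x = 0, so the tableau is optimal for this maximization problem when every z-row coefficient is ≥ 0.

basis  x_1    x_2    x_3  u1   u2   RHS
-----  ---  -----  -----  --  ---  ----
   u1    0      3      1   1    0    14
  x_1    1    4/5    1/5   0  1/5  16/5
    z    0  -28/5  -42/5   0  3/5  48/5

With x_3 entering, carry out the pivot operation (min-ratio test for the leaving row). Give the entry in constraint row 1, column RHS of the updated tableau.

Ratio test on column x_3 — row 1: 14/1 = 14; row 2: (16/5)/(1/5) = 16. Minimum is 14 at row 1 (u1 leaves); pivot element 1.
Divide row 1 by 1; eliminate column x_3 from the other rows.
In the new row 1, the RHS entry is the old entry divided by the pivot: 14/1 = 14.

14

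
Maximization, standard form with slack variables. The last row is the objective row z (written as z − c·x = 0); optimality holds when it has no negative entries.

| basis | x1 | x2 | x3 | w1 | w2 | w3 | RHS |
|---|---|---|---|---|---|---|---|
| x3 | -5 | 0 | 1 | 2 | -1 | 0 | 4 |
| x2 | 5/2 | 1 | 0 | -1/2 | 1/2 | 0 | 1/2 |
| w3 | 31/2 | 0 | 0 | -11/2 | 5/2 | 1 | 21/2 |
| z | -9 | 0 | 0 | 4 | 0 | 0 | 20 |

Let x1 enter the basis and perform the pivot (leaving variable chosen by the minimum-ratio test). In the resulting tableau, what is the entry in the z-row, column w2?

Ratio test on column x1 — row 1: entry -5 ≤ 0; row 2: (1/2)/(5/2) = 1/5; row 3: (21/2)/(31/2) = 21/31. Minimum is 1/5 at row 2 (x2 leaves); pivot element 5/2.
Divide row 2 by 5/2; eliminate column x1 from the other rows.
z-row update in column w2: 0 − (-9)·(1/5) = 9/5.

9/5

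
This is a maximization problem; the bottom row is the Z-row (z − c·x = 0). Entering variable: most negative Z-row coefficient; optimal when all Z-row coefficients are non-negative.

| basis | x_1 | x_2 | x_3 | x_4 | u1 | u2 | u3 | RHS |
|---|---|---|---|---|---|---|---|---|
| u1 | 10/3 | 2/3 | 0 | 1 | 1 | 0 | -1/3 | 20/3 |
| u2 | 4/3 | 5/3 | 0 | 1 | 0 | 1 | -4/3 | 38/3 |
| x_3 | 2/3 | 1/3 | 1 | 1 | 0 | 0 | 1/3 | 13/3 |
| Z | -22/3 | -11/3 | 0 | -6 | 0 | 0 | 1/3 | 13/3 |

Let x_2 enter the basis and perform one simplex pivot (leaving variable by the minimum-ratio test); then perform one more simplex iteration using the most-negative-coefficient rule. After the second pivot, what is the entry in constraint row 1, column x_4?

Ratio test on column x_2 — row 1: (20/3)/(2/3) = 10; row 2: (38/3)/(5/3) = 38/5; row 3: (13/3)/(1/3) = 13. Minimum is 38/5 at row 2 (u2 leaves); pivot element 5/3.
Divide row 2 by 5/3; eliminate column x_2 from the other rows.
Second iteration: most negative Z-row entry is -22/5 in column x_1, so x_1 enters.
Ratio test on column x_1 — row 1: (8/5)/(14/5) = 4/7; row 2: (38/5)/(4/5) = 19/2; row 3: (9/5)/(2/5) = 9/2. Minimum is 4/7 at row 1 (u1 leaves); pivot element 14/5.
Divide row 1 by 14/5; eliminate column x_1 from the other rows.
After both pivots, the entry at constraint row 1, column x_4 is 3/14.

3/14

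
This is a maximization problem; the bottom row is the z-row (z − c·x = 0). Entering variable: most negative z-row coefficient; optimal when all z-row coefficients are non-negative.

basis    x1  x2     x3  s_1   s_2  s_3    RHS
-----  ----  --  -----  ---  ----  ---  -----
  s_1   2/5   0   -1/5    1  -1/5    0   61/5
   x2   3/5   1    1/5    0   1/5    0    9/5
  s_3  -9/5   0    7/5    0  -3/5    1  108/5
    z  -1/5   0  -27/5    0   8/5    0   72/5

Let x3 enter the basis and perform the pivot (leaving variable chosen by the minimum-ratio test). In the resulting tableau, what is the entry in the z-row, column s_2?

7

Ratio test on column x3 — row 1: entry -1/5 ≤ 0; row 2: (9/5)/(1/5) = 9; row 3: (108/5)/(7/5) = 108/7. Minimum is 9 at row 2 (x2 leaves); pivot element 1/5.
Divide row 2 by 1/5; eliminate column x3 from the other rows.
z-row update in column s_2: 8/5 − (-27/5)·1 = 7.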